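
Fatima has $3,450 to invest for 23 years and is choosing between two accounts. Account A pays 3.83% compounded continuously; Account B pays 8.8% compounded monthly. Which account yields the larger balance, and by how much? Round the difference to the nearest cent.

Account B, by $17,594.24

A: e^(0.0383·23) = e^0.8809 ≈ 2.413070493, so 3,450 × 2.413070493 ≈ 8,325.0932.
B: (1 + 0.088/12)^276 ≈ 7.5128489674, so 3,450 × 7.5128489674 ≈ 25,919.3289.
Difference ≈ 17,594.2357 in favor of B.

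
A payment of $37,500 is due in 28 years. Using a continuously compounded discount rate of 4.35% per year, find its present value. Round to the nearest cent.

P = A·e^(−rt) = 37,500·e^(−1.218).
e^(−1.218) ≈ 0.29582121811, so P ≈ 11,093.2957.

$11,093.30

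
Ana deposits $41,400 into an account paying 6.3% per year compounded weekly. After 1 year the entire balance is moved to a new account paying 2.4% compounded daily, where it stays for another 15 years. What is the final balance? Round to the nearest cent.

Phase 1: 41,400·(1 + 0.063/52)^52 ≈ 44,090.4298.
Phase 2: 44,090.4298·(1 + 0.024/365)^5475 ≈ 63,195.3620.

$63,195.36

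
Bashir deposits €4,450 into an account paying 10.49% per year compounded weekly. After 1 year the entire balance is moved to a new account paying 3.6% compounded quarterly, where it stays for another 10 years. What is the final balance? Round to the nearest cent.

Phase 1: 4,450·(1 + 0.1049/52)^52 ≈ 4,941.6458.
Phase 2: 4,941.6458·(1 + 0.009)^40 ≈ 7,071.6094.

€7,071.61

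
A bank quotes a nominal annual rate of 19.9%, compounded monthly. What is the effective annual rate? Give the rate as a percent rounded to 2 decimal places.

One year is 12 periods at 0.0165833 each: (1 + 0.0165833)^12 ≈ 1.218192.
EAR = 1.218192 − 1 ≈ 21.81922%.

21.82%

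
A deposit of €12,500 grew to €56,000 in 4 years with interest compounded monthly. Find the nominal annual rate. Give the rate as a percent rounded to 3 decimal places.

38.082%

(1 + r/12)^48 = 56,000/12,500 = 4.48.
1 + r/12 = 4.48^(1/48) ≈ 1.031735, so r/12 ≈ 0.0317353.
r ≈ 12·0.0317353 = 38.08237%.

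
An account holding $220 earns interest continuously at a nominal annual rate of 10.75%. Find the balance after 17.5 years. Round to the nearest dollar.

$1,444

A = P·e^(rt) = 220·e^(0.1075·17.5) = 220·e^1.88125.
e^1.88125 ≈ 6.561701865, so A ≈ 1,443.5744.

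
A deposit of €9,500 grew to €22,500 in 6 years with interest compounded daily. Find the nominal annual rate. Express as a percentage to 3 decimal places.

14.373%

(1 + r/365)^2190 = 22,500/9,500 = 2.36842.
1 + r/365 = 2.36842^(1/2190) ≈ 1.000394, so r/365 ≈ 0.000393787.
r ≈ 365·0.000393787 = 14.37322%.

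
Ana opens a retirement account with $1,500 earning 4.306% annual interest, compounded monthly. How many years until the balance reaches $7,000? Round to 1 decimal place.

We need (1 + 0.00358833)^(12t) = 4.6667, so 12t = ln 4.6667 / ln 1.003588 ≈ 430.0624.
t ≈ 430.0624/12 = 35.8385 years.

35.8 years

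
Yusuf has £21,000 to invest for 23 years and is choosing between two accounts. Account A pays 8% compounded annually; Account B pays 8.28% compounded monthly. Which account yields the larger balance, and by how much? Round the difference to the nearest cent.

A: (1 + 0.08)^23 ≈ 5.87146364559, so 21,000 × 5.87146364559 ≈ 123,300.7366.
B: (1 + 0.0069)^276 ≈ 6.67160117462, so 21,000 × 6.67160117462 ≈ 140,103.6247.
Difference ≈ 16,802.8881 in favor of B.

Account B, by £16,802.89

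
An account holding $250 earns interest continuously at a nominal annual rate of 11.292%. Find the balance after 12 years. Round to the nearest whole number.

A = P·e^(rt) = 250·e^(0.11292·12) = 250·e^1.35504.
e^1.35504 ≈ 3.87691603, so A ≈ 969.2290.

$969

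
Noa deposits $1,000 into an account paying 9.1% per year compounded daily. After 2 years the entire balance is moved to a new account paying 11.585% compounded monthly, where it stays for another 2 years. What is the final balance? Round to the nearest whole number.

$1,511

Phase 1: 1,000·(1 + 0.091/365)^730 ≈ 1,199.5870.
Phase 2: 1,199.5870·(1 + 0.11585/12)^24 ≈ 1,510.6893.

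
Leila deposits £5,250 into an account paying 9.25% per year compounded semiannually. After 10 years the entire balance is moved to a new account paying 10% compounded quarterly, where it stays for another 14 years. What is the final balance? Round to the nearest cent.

Phase 1: 5,250·(1 + 0.04625)^20 ≈ 12,967.8722.
Phase 2: 12,967.8722·(1 + 0.025)^56 ≈ 51,689.8397.

£51,689.84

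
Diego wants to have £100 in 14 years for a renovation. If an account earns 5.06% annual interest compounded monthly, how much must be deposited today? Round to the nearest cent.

£49.32

Periodic rate = 5.06%/12 = 0.00421667; 168 periods.
P = 100/(1 + 0.0506/12)^168 ≈ 100/2.0277172 ≈ 49.3165.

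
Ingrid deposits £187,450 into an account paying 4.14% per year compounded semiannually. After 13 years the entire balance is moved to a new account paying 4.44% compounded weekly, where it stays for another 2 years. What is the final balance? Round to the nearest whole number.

Phase 1: 187,450·(1 + 0.0207)^26 ≈ 319,327.5793.
Phase 2: 319,327.5793·(1 + 0.0444/52)^104 ≈ 348,967.7744.

£348,968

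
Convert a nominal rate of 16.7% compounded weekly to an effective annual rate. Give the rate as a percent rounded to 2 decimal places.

18.14%

EAR = (1 + 16.7%/52)^52 − 1 = (1 + 0.00321154)^52 − 1.
(1 + 0.00321154)^52 ≈ 1.181438, so EAR ≈ 18.14381%.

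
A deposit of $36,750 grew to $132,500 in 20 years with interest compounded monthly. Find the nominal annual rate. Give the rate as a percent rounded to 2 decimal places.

6.43%

The 240-period growth factor is 132,500/36,750 = 3.60544.
r/12 = 3.60544^(1/240) − 1 ≈ 0.00535782, so r ≈ 12·0.00535782 = 6.42938%.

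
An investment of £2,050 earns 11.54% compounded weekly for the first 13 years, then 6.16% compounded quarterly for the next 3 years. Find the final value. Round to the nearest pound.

£11,021

Phase 1: 2,050·(1 + 0.1154/52)^676 ≈ 9,174.0386.
Phase 2: 9,174.0386·(1 + 0.0154)^12 ≈ 11,020.6313.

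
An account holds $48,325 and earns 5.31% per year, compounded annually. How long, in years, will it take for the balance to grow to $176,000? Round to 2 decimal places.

We need (1 + 0.0531)^t = 3.642, so t = ln 3.642 / ln 1.0531 ≈ 24.9822.

24.98 years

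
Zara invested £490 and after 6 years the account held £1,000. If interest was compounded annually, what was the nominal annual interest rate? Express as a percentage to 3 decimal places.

(1 + r)^6 = 1,000/490 = 2.04082.
1 + r = 2.04082^(1/6) ≈ 1.126248, so r ≈ 0.126248.
r ≈ 12.62479%.

12.625%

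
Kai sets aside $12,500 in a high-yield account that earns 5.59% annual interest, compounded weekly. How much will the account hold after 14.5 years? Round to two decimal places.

$28,102.07

Growth factor = (1 + 0.001075)^754 ≈ 2.2481657047.
A ≈ 12,500 × 2.2481657047 ≈ 28,102.0713.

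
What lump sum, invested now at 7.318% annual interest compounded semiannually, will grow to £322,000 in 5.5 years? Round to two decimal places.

£216,859.63

Growth factor = (1 + 0.03659)^11 ≈ 1.48483147037.
P = 322,000/1.48483147037 ≈ 216,859.6278.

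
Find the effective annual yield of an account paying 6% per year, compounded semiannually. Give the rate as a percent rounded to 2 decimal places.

6.09%

One year is 2 periods at 0.03 each: (1 + 0.03)^2 ≈ 1.0609.
EAR = 1.0609 − 1 ≈ 6.09000%.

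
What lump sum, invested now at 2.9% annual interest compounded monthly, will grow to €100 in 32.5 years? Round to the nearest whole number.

€39

Periodic rate = 2.9%/12 = 0.00241667; 390 periods.
P = 100/(1 + 0.029/12)^390 ≈ 100/2.563473 ≈ 39.0096.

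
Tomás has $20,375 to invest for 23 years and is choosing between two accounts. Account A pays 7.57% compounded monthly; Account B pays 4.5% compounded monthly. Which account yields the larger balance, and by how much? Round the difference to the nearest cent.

Account A, by $58,330.48

A: (1 + 0.0757/12)^276 ≈ 5.67250754303, so 20,375 × 5.67250754303 ≈ 115,577.3412.
B: (1 + 0.00375)^276 ≈ 2.8096620605, so 20,375 × 2.8096620605 ≈ 57,246.8645.
Difference ≈ 58,330.4767 in favor of A.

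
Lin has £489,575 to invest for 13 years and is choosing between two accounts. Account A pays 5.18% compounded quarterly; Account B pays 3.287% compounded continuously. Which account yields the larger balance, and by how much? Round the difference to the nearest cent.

Account A, by £205,282.01

Account A growth factor: (1 + 0.01295)^52 ≈ 1.95243442448; balance ≈ 955,863.0834.
Account B growth factor: e^(0.03287·13) = e^0.42731 ≈ 1.5331278577; balance ≈ 750,581.0709.
Account A is larger by 205,282.0124.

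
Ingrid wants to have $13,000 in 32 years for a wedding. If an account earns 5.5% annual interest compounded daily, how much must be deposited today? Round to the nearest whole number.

$2,237

Growth factor = (1 + 0.055/365)^11680 ≈ 5.8116667778.
P = 13,000/5.8116667778 ≈ 2,236.8798.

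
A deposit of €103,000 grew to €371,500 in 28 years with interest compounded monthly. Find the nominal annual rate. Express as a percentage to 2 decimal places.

The 336-period growth factor is 371,500/103,000 = 3.6068.
r/12 = 3.6068^(1/336) − 1 ≈ 0.00382521, so r ≈ 12·0.00382521 = 4.59026%.

4.59%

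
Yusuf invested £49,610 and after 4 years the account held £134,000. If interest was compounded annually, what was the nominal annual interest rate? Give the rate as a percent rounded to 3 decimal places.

The 4-period growth factor is 134,000/49,610 = 2.70107.
r = 2.70107^(1/4) − 1 ≈ 0.281988, i.e. 28.19878%.

28.199%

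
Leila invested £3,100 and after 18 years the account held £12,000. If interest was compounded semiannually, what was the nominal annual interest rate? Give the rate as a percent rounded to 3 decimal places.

The 36-period growth factor is 12,000/3,100 = 3.87097.
r/2 = 3.87097^(1/36) − 1 ≈ 0.0383131, so r ≈ 2·0.0383131 = 7.66261%.

7.663%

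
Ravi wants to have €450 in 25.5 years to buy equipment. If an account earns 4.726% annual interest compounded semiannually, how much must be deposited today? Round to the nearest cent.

€136.75

Growth factor = (1 + 0.02363)^51 ≈ 3.29073779.
P = 450/3.29073779 ≈ 136.7474.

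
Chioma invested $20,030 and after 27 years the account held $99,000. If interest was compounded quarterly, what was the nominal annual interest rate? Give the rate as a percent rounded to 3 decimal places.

The 108-period growth factor is 99,000/20,030 = 4.94259.
r/4 = 4.94259^(1/108) − 1 ≈ 0.0149053, so r ≈ 4·0.0149053 = 5.96210%.

5.962%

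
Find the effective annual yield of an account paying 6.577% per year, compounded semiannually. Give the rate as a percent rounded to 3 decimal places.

One year is 2 periods at 0.032885 each: (1 + 0.032885)^2 ≈ 1.066851.
EAR = 1.066851 − 1 ≈ 6.68514%.

6.685%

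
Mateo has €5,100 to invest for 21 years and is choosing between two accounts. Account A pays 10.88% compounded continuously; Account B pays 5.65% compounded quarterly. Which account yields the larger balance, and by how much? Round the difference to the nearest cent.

Account A growth factor: e^(0.1088·21) = e^2.2848 ≈ 9.8237212833; balance ≈ 50,100.9785.
Account B growth factor: (1 + 0.014125)^84 ≈ 3.2485164837; balance ≈ 16,567.4341.
Account A is larger by 33,533.5445.

Account A, by €33,533.54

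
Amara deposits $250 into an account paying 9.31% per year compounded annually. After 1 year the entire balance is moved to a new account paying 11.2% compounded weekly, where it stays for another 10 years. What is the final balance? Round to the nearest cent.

$836.54

Phase 1: 250·(1 + 0.0931)^1 ≈ 273.2750.
Phase 2: 273.2750·(1 + 0.112/52)^520 ≈ 836.5399.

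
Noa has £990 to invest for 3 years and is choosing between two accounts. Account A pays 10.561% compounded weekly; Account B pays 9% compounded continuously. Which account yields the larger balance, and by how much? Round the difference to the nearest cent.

Account A growth factor: (1 + 0.10561/52)^156 ≈ 1.372328182; balance ≈ 1,358.6049.
Account B growth factor: e^(0.09·3) = e^0.27 ≈ 1.309964451; balance ≈ 1,296.8648.
Account A is larger by 61.7401.

Account A, by £61.74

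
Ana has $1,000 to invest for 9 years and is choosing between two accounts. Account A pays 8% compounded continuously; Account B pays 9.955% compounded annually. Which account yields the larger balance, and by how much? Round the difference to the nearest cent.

A: e^(0.08·9) = e^0.72 ≈ 2.054433211, so 1,000 × 2.054433211 ≈ 2,054.4332.
B: (1 + 0.09955)^9 ≈ 2.349280349, so 1,000 × 2.349280349 ≈ 2,349.2803.
Difference ≈ 294.8471 in favor of B.

Account B, by $294.85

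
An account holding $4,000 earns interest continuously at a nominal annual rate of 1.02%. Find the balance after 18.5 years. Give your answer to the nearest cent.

$4,830.71

A = P·e^(rt) = 4,000·e^(0.0102·18.5) = 4,000·e^0.1887.
e^0.1887 ≈ 1.207678595, so A ≈ 4,830.7144.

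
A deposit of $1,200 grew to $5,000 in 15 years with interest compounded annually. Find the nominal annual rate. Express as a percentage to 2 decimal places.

The 15-period growth factor is 5,000/1,200 = 4.16667.
r = 4.16667^(1/15) − 1 ≈ 0.099814, i.e. 9.98140%.

9.98%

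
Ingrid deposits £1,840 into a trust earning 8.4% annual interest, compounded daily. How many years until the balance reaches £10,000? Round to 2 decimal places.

20.15 years

We need (1 + 0.000230137)^(365t) = 5.4348, so 365t = ln 5.4348 / ln 1.00023 ≈ 7356.5502.
t ≈ 7356.5502/365 = 20.1549 years.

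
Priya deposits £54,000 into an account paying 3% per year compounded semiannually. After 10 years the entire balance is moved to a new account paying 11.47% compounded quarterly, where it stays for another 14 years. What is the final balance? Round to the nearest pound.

Phase 1: 54,000·(1 + 0.015)^20 ≈ 72,730.1704.
Phase 2: 72,730.1704·(1 + 0.028675)^56 ≈ 354,236.2316.

£354,236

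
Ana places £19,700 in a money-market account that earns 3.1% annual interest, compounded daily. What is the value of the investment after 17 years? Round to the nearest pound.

Periodic rate = 3.1%/365 = 0.0000849315; periods = 365·17 = 6205.
A = 19,700·(1 + 0.031/365)^6205 ≈ 19,700·1.6938052445 ≈ 33,367.9633.

£33,368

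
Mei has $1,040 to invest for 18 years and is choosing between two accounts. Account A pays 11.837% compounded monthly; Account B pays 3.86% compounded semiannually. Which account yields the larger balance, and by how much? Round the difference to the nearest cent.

A: (1 + 0.11837/12)^216 ≈ 8.332970587, so 1,040 × 8.332970587 ≈ 8,666.2894.
B: (1 + 0.0193)^36 ≈ 1.990090707, so 1,040 × 1.990090707 ≈ 2,069.6943.
Difference ≈ 6,596.5951 in favor of A.

Account A, by $6,596.60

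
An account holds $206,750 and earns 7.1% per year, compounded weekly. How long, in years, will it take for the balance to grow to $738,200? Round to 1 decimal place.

17.9 years

We need (1 + 0.00136538)^(52t) = 3.5705, so 52t = ln 3.5705 / ln 1.001365 ≈ 932.7578.
t ≈ 932.7578/52 = 17.9376 years.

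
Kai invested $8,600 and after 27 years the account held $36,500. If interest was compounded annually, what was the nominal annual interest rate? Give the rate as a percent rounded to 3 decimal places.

5.500%

The 27-period growth factor is 36,500/8,600 = 4.24419.
r = 4.24419^(1/27) − 1 ≈ 0.054998, i.e. 5.49980%.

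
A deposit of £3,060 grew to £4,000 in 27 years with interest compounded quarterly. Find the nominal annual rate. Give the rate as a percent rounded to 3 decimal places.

The 108-period growth factor is 4,000/3,060 = 1.30719.
r/4 = 1.30719^(1/108) − 1 ≈ 0.00248344, so r ≈ 4·0.00248344 = 0.99338%.

0.993%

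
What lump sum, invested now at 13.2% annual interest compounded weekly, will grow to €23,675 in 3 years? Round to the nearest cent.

€15,941.43

Periodic rate = 13.2%/52 = 0.00253846; 156 periods.
P = 23,675/(1 + 0.132/52)^156 ≈ 23,675/1.4851239452 ≈ 15,941.4304.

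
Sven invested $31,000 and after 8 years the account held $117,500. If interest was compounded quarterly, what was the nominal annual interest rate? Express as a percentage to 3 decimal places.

The 32-period growth factor is 117,500/31,000 = 3.79032.
r/4 = 3.79032^(1/32) − 1 ≈ 0.0425182, so r ≈ 4·0.0425182 = 17.00727%.

17.007%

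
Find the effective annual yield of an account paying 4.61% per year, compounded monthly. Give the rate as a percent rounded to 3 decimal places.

4.709%

EAR = (1 + 4.61%/12)^12 − 1 = (1 + 0.00384167)^12 − 1.
(1 + 0.00384167)^12 ≈ 1.047087, so EAR ≈ 4.70866%.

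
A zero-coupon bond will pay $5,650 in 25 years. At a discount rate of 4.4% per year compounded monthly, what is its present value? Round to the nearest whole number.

$1,885

Periodic rate = 4.4%/12 = 0.00366667; 300 periods.
P = 5,650/(1 + 0.044/12)^300 ≈ 5,650/2.998128466 ≈ 1,884.5090.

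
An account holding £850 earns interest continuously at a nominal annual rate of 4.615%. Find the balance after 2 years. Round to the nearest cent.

A = P·e^(rt) = 850·e^(0.04615·2) = 850·e^0.0923.
e^0.0923 ≈ 1.09669378, so A ≈ 932.1897.

£932.19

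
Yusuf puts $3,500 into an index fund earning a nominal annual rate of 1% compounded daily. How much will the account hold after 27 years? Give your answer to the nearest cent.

Periodic rate = 1%/365 = 0.0000273973; periods = 365·27 = 9855.
A = 3,500·(1 + 0.01/365)^9855 ≈ 3,500·1.309959606 ≈ 4,584.8586.

$4,584.86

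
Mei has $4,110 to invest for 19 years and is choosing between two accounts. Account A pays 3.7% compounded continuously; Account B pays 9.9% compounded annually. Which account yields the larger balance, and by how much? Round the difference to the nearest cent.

Account B, by $16,404.36

Account A growth factor: e^(0.037·19) = e^0.703 ≈ 2.019803037; balance ≈ 8,301.3905.
Account B growth factor: (1 + 0.099)^19 ≈ 6.0111304939; balance ≈ 24,705.7463.
Account B is larger by 16,404.3558.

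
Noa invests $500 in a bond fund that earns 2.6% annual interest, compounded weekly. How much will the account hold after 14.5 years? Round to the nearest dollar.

Periodic rate = 2.6%/52 = 0.0005; periods = 52·14.5 = 754.
A = 500·(1 + 0.0005)^754 ≈ 500·1.45776695 ≈ 728.8835.

$729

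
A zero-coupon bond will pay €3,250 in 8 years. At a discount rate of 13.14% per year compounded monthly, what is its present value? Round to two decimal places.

€1,142.44

Periodic rate = 13.14%/12 = 0.01095; 96 periods.
P = 3,250/(1 + 0.01095)^96 ≈ 3,250/2.844781752 ≈ 1,142.4426.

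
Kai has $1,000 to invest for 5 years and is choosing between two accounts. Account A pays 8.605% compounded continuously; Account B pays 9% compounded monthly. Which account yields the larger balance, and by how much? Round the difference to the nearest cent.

Account A growth factor: e^(0.08605·5) = e^0.43025 ≈ 1.537641886; balance ≈ 1,537.6419.
Account B growth factor: (1 + 0.0075)^60 ≈ 1.565681027; balance ≈ 1,565.6810.
Account B is larger by 28.0391.

Account B, by $28.04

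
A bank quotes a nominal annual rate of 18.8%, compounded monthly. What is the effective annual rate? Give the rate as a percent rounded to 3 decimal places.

20.508%

EAR = (1 + 18.8%/12)^12 − 1 = (1 + 0.0156667)^12 − 1.
(1 + 0.0156667)^12 ≈ 1.205076, so EAR ≈ 20.50759%.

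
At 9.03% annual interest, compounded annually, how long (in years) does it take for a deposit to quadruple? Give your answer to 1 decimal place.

16.0 years

(1 + 0.0903)^t = 4.
t = ln 4 / ln(1 + 0.0903) ≈ 1.3863/0.0864529 ≈ 16.0353.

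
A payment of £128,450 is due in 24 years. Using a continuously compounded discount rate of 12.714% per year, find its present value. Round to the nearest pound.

P = A·e^(−rt) = 128,450·e^(−3.05136).
e^(−3.05136) ≈ 0.0472945600317, so P ≈ 6,074.9862.

£6,075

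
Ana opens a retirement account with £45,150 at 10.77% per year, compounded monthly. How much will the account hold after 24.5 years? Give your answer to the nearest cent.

£624,449.03

Periodic rate = 10.77%/12 = 0.008975; periods = 12·24.5 = 294.
A = 45,150·(1 + 0.008975)^294 ≈ 45,150·13.8305433534 ≈ 624,449.0324.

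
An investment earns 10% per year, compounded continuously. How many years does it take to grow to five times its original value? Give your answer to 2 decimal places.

16.09 years

e^(0.1t) = 5, so 0.1t = ln 5 ≈ 1.6094.
t ≈ 1.6094/0.1 ≈ 16.0944.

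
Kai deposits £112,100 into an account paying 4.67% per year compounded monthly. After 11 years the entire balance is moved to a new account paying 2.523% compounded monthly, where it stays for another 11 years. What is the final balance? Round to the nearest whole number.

£246,986

Phase 1: 112,100·(1 + 0.0467/12)^132 ≈ 187,184.4213.
Phase 2: 187,184.4213·(1 + 0.0021025)^132 ≈ 246,986.3313.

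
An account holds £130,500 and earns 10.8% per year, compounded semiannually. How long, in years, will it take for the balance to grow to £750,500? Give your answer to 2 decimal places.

16.63 years

(1 + 0.054)^(2t) = 750,500/130,500 = 5.751.
2t·ln(1 + 0.054) = ln(5.751); 2t = 1.7494/0.0525925 ≈ 33.2627.
t ≈ 16.6313 years.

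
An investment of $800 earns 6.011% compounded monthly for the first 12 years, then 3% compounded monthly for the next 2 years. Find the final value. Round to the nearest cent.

$1,744.21

Phase 1: 800·(1 + 0.06011/12)^144 ≈ 1,642.7569.
Phase 2: 1,642.7569·(1 + 0.0025)^24 ≈ 1,744.2087.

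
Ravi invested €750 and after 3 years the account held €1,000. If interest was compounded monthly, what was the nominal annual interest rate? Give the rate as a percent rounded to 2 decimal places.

9.63%

(1 + r/12)^36 = 1,000/750 = 1.33333.
1 + r/12 = 1.33333^(1/36) ≈ 1.008023, so r/12 ≈ 0.00802318.
r ≈ 12·0.00802318 = 9.62782%.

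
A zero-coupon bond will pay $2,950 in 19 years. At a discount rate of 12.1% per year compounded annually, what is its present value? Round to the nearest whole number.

Growth factor = (1 + 0.121)^19 ≈ 8.760051095.
P = 2,950/8.760051095 ≈ 336.7560.

$337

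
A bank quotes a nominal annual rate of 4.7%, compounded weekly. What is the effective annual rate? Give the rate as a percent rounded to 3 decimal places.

4.810%

One year is 52 periods at 0.000903846 each: (1 + 0.000903846)^52 ≈ 1.0481.
EAR = 1.0481 − 1 ≈ 4.80998%.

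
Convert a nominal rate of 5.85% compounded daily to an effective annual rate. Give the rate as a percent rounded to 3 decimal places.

EAR = (1 + 5.85%/365)^365 − 1 = (1 + 0.000160274)^365 − 1.
(1 + 0.000160274)^365 ≈ 1.06024, so EAR ≈ 6.02400%.

6.024%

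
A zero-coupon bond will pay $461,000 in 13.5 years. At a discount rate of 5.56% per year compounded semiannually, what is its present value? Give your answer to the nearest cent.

Periodic rate = 5.56%/2 = 0.0278; 27 periods.
P = 461,000/(1 + 0.0278)^27 ≈ 461,000/2.09668196926 ≈ 219,871.2093.

$219,871.21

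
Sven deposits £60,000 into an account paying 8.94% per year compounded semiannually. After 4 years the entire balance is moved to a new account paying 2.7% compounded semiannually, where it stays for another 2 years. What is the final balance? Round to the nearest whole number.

£89,821

Phase 1: 60,000·(1 + 0.0447)^8 ≈ 85,130.2695.
Phase 2: 85,130.2695·(1 + 0.0135)^4 ≈ 89,821.2346.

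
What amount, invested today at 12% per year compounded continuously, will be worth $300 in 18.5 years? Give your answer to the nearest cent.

P = A·e^(−rt) = 300·e^(−2.22).
e^(−2.22) ≈ 0.108609109, so P ≈ 32.5827.

$32.58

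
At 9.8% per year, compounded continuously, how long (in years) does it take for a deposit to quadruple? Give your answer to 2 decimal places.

e^(0.098t) = 4, so 0.098t = ln 4 ≈ 1.3863.
t ≈ 1.3863/0.098 ≈ 14.1459.

14.15 years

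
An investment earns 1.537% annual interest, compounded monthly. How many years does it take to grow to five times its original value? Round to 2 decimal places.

104.78 years

(1 + 0.00128083)^(12t) = 5.
12t = ln 5 / ln(1 + 0.00128083) ≈ 1.6094/0.00128001 ≈ 1257.3598.
t ≈ 104.7800.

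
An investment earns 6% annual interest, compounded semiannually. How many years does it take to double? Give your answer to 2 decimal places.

11.72 years

(1 + 0.03)^(2t) = 2.
2t = ln 2 / ln(1 + 0.03) ≈ 0.69315/0.0295588 ≈ 23.4498.
t ≈ 11.7249.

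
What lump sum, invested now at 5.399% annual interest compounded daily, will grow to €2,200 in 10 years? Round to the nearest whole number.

Growth factor = (1 + 0.05399/365)^3650 ≈ 1.715766764.
P = 2,200/1.715766764 ≈ 1,282.2256.

€1,282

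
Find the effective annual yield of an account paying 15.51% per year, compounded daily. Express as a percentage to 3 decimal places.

16.774%

EAR = (1 + 15.51%/365)^365 − 1 = (1 + 0.000424932)^365 − 1.
(1 + 0.000424932)^365 ≈ 1.167736, so EAR ≈ 16.77363%.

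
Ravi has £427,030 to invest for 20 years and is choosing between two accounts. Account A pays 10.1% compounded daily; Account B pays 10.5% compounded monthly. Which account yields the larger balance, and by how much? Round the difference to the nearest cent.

Account B, by £237,300.08

A: (1 + 0.101/365)^7300 ≈ 7.536218809576, so 427,030 × 7.536218809576 ≈ 3,218,191.5183.
B: (1 + 0.00875)^240 ≈ 8.091917665773, so 427,030 × 8.091917665773 ≈ 3,455,491.6008.
Difference ≈ 237,300.0826 in favor of B.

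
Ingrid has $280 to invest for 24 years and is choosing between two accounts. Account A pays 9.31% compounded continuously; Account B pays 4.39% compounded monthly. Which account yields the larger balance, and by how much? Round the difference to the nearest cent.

A: e^(0.0931·24) = e^2.2344 ≈ 9.340875645, so 280 × 9.340875645 ≈ 2,615.4452.
B: (1 + 0.0439/12)^288 ≈ 2.86244879, so 280 × 2.86244879 ≈ 801.4857.
Difference ≈ 1,813.9595 in favor of A.

Account A, by $1,813.96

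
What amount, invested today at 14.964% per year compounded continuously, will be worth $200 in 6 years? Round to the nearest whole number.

$81

P = A·e^(−rt) = 200·e^(−0.89784).
e^(−0.89784) ≈ 0.407448799, so P ≈ 81.4898.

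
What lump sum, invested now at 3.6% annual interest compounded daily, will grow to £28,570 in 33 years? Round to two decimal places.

£8,709.51

Growth factor = (1 + 0.036/365)^12045 ≈ 3.2803214399.
P = 28,570/3.2803214399 ≈ 8,709.5123.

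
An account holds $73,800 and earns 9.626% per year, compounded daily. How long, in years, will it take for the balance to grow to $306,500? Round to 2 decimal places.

(1 + 0.000263726)^(365t) = 306,500/73,800 = 4.1531.
365t·ln(1 + 0.000263726) = ln(4.1531); 365t = 1.4239/0.000263691 ≈ 5399.7202.
t ≈ 14.7938 years.

14.79 years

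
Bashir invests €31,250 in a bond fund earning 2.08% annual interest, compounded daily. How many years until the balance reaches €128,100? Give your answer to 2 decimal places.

We need (1 + 0.0000569863)^(365t) = 4.0992, so 365t = ln 4.0992 / ln 1.000057 ≈ 24757.3890.
t ≈ 24757.3890/365 = 67.8285 years.

67.83 years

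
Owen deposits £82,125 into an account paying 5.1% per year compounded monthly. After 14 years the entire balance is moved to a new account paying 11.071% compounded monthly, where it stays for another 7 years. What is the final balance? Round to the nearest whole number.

After 14 years at 5.1%: 82,125 × 2.03905616223 ≈ 167,457.4873.
Then 7 years at 11.071%: 167,457.4873 × 2.16282873487 ≈ 362,181.8655.

£362,182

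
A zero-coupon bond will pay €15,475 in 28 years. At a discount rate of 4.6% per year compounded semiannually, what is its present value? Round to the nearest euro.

€4,331

Periodic rate = 4.6%/2 = 0.023; 56 periods.
P = 15,475/(1 + 0.023)^56 ≈ 15,475/3.5730203349 ≈ 4,331.0697.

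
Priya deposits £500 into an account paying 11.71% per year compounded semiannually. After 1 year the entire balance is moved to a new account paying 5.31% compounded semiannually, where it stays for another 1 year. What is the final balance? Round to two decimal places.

After 1 years at 11.71%: 500 × 1.1205281 ≈ 560.2641.
Then 1 years at 5.31%: 560.2641 × 1.0538049 ≈ 590.4090.

£590.41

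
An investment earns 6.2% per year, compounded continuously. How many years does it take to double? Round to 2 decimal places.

e^(0.062t) = 2, so 0.062t = ln 2 ≈ 0.69315.
t ≈ 0.69315/0.062 ≈ 11.1798.

11.18 years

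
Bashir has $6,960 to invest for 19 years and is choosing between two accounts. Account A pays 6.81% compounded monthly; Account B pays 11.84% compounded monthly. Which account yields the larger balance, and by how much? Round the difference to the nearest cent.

Account B, by $39,994.13

A: (1 + 0.005675)^228 ≈ 3.6336672143, so 6,960 × 3.6336672143 ≈ 25,290.3238.
B: (1 + 0.1184/12)^228 ≈ 9.3799500488, so 6,960 × 9.3799500488 ≈ 65,284.4523.
Difference ≈ 39,994.1285 in favor of B.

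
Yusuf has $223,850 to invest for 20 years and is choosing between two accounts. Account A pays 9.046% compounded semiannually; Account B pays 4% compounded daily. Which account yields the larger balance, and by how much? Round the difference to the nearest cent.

Account A growth factor: (1 + 0.04523)^40 ≈ 5.867791193525; balance ≈ 1,313,505.0587.
Account B growth factor: (1 + 0.04/365)^7300 ≈ 2.2254433798; balance ≈ 498,165.5006.
Account A is larger by 815,339.5581.

Account A, by $815,339.56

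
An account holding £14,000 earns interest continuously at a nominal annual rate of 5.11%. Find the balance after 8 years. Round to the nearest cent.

£21,070.15

A = P·e^(rt) = 14,000·e^(0.0511·8) = 14,000·e^0.4088.
e^0.4088 ≈ 1.5050106882, so A ≈ 21,070.1496.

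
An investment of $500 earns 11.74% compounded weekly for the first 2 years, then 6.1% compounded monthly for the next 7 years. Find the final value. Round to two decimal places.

After 2 years at 11.74%: 500 × 1.26432116 ≈ 632.1606.
Then 7 years at 6.1%: 632.1606 × 1.5309958 ≈ 967.8352.

$967.84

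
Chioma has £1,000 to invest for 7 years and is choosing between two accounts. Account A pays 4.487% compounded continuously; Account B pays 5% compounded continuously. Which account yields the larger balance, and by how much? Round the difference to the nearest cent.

Account A growth factor: e^(0.04487·7) = e^0.31409 ≈ 1.369012942; balance ≈ 1,369.0129.
Account B growth factor: e^(0.05·7) = e^0.35 ≈ 1.419067549; balance ≈ 1,419.0675.
Account B is larger by 50.0546.

Account B, by £50.05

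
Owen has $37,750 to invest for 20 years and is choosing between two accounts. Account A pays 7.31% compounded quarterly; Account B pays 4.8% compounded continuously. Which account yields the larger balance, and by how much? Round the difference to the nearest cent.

Account A growth factor: (1 + 0.018275)^80 ≈ 4.25800837683; balance ≈ 160,739.8162.
Account B growth factor: e^(0.048·20) = e^0.96 ≈ 2.6116964734; balance ≈ 98,591.5419.
Account A is larger by 62,148.2744.

Account A, by $62,148.27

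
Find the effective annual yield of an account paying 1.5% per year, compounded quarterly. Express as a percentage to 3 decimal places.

1.508%

One year is 4 periods at 0.00375 each: (1 + 0.00375)^4 ≈ 1.015085.
EAR = 1.015085 − 1 ≈ 1.50846%.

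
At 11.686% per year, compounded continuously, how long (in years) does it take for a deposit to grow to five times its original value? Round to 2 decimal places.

13.77 years

e^(0.11686t) = 5, so 0.11686t = ln 5 ≈ 1.6094.
t ≈ 1.6094/0.11686 ≈ 13.7724.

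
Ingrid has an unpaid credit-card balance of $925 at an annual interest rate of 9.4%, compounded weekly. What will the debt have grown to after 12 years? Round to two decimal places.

$2,854.85

Growth factor = (1 + 0.094/52)^624 ≈ 3.086326932.
A ≈ 925 × 3.086326932 ≈ 2,854.8524.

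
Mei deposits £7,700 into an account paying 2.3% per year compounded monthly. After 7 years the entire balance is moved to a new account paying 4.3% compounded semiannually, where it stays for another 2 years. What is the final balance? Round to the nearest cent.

Phase 1: 7,700·(1 + 0.023/12)^84 ≈ 9,043.6806.
Phase 2: 9,043.6806·(1 + 0.0215)^4 ≈ 9,846.8812.

£9,846.88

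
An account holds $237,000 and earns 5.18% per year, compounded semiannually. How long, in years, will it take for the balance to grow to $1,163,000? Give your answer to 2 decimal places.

31.10 years

(1 + 0.0259)^(2t) = 1,163,000/237,000 = 4.9072.
2t·ln(1 + 0.0259) = ln(4.9072); 2t = 1.5907/0.0255703 ≈ 62.2089.
t ≈ 31.1044 years.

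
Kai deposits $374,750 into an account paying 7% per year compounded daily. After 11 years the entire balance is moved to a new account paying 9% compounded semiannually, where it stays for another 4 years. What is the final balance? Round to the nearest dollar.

After 11 years at 7%: 374,750 × 2.159606812384 ≈ 809,312.6529.
Then 4 years at 9%: 809,312.6529 × 1.422100612837 ≈ 1,150,924.0197.

$1,150,924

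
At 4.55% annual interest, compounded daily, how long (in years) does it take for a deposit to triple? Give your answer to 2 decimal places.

24.15 years

(1 + 0.000124658)^(365t) = 3.
365t = ln 3 / ln(1 + 0.000124658) ≈ 1.0986/0.00012465 ≈ 8813.5929.
t ≈ 24.1468.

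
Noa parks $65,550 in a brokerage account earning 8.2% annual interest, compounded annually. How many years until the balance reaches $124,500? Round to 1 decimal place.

8.1 years

(1 + 0.082)^t = 124,500/65,550 = 1.8993.
t·ln(1 + 0.082) = ln(1.8993); t = 0.64149/0.0788112 ≈ 8.1396.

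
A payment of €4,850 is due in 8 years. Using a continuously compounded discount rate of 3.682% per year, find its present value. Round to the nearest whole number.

P = A·e^(−rt) = 4,850·e^(−0.29456).
e^(−0.29456) ≈ 0.7448592534, so P ≈ 3,612.5674.

€3,613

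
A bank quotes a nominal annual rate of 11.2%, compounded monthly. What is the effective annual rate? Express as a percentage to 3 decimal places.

EAR = (1 + 11.2%/12)^12 − 1 = (1 + 0.00933333)^12 − 1.
(1 + 0.00933333)^12 ≈ 1.117932, so EAR ≈ 11.79320%.

11.793%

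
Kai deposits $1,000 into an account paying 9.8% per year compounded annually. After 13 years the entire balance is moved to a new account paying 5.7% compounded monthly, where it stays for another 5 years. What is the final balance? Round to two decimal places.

Phase 1: 1,000·(1 + 0.098)^13 ≈ 3,371.5563.
Phase 2: 3,371.5563·(1 + 0.00475)^60 ≈ 4,480.3435.

$4,480.34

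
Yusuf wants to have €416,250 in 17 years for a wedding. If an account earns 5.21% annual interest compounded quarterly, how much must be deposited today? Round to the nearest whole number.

€172,657

Growth factor = (1 + 0.013025)^68 ≈ 2.41085505945.
P = 416,250/2.41085505945 ≈ 172,656.5844.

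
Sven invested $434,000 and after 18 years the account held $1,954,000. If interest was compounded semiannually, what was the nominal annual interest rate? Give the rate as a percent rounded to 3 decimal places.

(1 + r/2)^36 = 1,954,000/434,000 = 4.5023.
1 + r/2 = 4.5023^(1/36) ≈ 1.04268, so r/2 ≈ 0.0426798.
r ≈ 2·0.0426798 = 8.53596%.

8.536%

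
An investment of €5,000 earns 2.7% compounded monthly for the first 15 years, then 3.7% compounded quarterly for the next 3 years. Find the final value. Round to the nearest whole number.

€8,368

After 15 years at 2.7%: 5,000 × 1.498620558 ≈ 7,493.1028.
Then 3 years at 3.7%: 7,493.1028 × 1.116824923 ≈ 8,368.4839.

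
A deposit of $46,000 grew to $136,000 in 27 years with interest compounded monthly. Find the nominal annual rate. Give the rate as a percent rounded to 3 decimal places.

4.022%

The 324-period growth factor is 136,000/46,000 = 2.95652.
r/12 = 2.95652^(1/324) − 1 ≈ 0.00335132, so r ≈ 12·0.00335132 = 4.02159%.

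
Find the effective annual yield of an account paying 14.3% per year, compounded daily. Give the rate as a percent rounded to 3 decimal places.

EAR = (1 + 14.3%/365)^365 − 1 = (1 + 0.000391781)^365 − 1.
(1 + 0.000391781)^365 ≈ 1.153697, so EAR ≈ 15.36975%.

15.370%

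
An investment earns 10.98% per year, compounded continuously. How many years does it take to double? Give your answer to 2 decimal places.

e^(0.1098t) = 2, so 0.1098t = ln 2 ≈ 0.69315.
t ≈ 0.69315/0.1098 ≈ 6.3128.

6.31 years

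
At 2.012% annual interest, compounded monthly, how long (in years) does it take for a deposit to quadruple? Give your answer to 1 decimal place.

69.0 years

(1 + 0.00167667)^(12t) = 4.
12t = ln 4 / ln(1 + 0.00167667) ≈ 1.3863/0.00167526 ≈ 827.5087.
t ≈ 68.9591.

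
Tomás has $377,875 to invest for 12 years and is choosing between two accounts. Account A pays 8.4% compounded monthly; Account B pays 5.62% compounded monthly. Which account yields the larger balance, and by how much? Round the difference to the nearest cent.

Account A growth factor: (1 + 0.007)^144 ≈ 2.730509926574; balance ≈ 1,031,791.4385.
Account B growth factor: (1 + 0.0562/12)^144 ≈ 1.95976720538; balance ≈ 740,547.0327.
Account A is larger by 291,244.4058.

Account A, by $291,244.41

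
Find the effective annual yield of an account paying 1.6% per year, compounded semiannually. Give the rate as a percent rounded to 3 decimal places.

1.606%

EAR = (1 + 1.6%/2)^2 − 1 = (1 + 0.008)^2 − 1.
(1 + 0.008)^2 ≈ 1.016064, so EAR ≈ 1.60640%.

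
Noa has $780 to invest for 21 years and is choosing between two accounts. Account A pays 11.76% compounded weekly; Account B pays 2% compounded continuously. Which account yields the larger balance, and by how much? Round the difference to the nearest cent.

A: (1 + 0.1176/52)^1092 ≈ 11.78481285, so 780 × 11.78481285 ≈ 9,192.1540.
B: e^(0.02·21) = e^0.42 ≈ 1.521961556, so 780 × 1.521961556 ≈ 1,187.1300.
Difference ≈ 8,005.0240 in favor of A.

Account A, by $8,005.02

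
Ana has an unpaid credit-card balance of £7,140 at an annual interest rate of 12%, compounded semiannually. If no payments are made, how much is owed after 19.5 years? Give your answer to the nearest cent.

Periodic rate = 12%/2 = 0.06; periods = 2·19.5 = 39.
A = 7,140·(1 + 0.06)^39 ≈ 7,140·9.7035074879 ≈ 69,283.0435.

£69,283.04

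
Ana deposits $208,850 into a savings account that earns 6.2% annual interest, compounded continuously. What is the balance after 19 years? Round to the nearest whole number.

A = P·e^(rt) = 208,850·e^(0.062·19) = 208,850·e^1.178.
e^1.178 ≈ 3.2478719589, so A ≈ 678,318.0586.

$678,318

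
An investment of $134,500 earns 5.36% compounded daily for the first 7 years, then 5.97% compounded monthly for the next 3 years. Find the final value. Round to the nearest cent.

$234,016.73

After 7 years at 5.36%: 134,500 × 1.455242355 ≈ 195,730.0967.
Then 3 years at 5.97%: 195,730.0967 × 1.19560933701 ≈ 234,016.7312.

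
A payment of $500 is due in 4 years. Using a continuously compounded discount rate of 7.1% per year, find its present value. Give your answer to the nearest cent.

$376.38

P = A·e^(−rt) = 500·e^(−0.284).
e^(−0.284) ≈ 0.752766645, so P ≈ 376.3833.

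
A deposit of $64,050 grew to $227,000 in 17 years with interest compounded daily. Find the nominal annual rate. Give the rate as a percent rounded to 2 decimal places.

7.44%

The 6205-period growth factor is 227,000/64,050 = 3.54411.
r/365 = 3.54411^(1/6205) − 1 ≈ 0.000203935, so r ≈ 365·0.000203935 = 7.44362%.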